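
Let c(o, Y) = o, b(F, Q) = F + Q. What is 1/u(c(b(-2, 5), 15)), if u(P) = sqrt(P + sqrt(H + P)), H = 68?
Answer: 1/sqrt(3 + sqrt(71)) ≈ 0.29584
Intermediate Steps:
u(P) = sqrt(P + sqrt(68 + P))
1/u(c(b(-2, 5), 15)) = 1/(sqrt((-2 + 5) + sqrt(68 + (-2 + 5)))) = 1/(sqrt(3 + sqrt(68 + 3))) = 1/(sqrt(3 + sqrt(71))) = 1/sqrt(3 + sqrt(71))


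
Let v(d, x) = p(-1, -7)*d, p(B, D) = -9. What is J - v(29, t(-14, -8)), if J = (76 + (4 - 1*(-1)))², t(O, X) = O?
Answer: 6822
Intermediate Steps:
v(d, x) = -9*d
J = 6561 (J = (76 + (4 + 1))² = (76 + 5)² = 81² = 6561)
J - v(29, t(-14, -8)) = 6561 - (-9)*29 = 6561 - 1*(-261) = 6561 + 261 = 6822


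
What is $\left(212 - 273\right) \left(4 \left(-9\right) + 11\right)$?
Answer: $1525$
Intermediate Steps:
$\left(212 - 273\right) \left(4 \left(-9\right) + 11\right) = - 61 \left(-36 + 11\right) = \left(-61\right) \left(-25\right) = 1525$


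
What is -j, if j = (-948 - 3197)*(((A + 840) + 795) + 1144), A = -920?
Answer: 7705555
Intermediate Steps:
j = -7705555 (j = (-948 - 3197)*(((-920 + 840) + 795) + 1144) = -4145*((-80 + 795) + 1144) = -4145*(715 + 1144) = -4145*1859 = -7705555)
-j = -1*(-7705555) = 7705555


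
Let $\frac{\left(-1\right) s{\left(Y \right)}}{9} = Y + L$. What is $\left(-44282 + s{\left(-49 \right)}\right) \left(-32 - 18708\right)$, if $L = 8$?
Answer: $822929620$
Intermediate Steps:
$s{\left(Y \right)} = -72 - 9 Y$ ($s{\left(Y \right)} = - 9 \left(Y + 8\right) = - 9 \left(8 + Y\right) = -72 - 9 Y$)
$\left(-44282 + s{\left(-49 \right)}\right) \left(-32 - 18708\right) = \left(-44282 - -369\right) \left(-32 - 18708\right) = \left(-44282 + \left(-72 + 441\right)\right) \left(-18740\right) = \left(-44282 + 369\right) \left(-18740\right) = \left(-43913\right) \left(-18740\right) = 822929620$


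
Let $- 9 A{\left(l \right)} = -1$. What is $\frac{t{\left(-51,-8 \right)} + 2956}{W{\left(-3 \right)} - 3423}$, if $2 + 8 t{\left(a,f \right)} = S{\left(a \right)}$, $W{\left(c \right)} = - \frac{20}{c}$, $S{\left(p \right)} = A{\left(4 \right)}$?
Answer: $- \frac{212815}{245976} \approx -0.86519$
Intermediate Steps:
$A{\left(l \right)} = \frac{1}{9}$ ($A{\left(l \right)} = \left(- \frac{1}{9}\right) \left(-1\right) = \frac{1}{9}$)
$S{\left(p \right)} = \frac{1}{9}$
$t{\left(a,f \right)} = - \frac{17}{72}$ ($t{\left(a,f \right)} = - \frac{1}{4} + \frac{1}{8} \cdot \frac{1}{9} = - \frac{1}{4} + \frac{1}{72} = - \frac{17}{72}$)
$\frac{t{\left(-51,-8 \right)} + 2956}{W{\left(-3 \right)} - 3423} = \frac{- \frac{17}{72} + 2956}{- \frac{20}{-3} - 3423} = \frac{212815}{72 \left(\left(-20\right) \left(- \frac{1}{3}\right) - 3423\right)} = \frac{212815}{72 \left(\frac{20}{3} - 3423\right)} = \frac{212815}{72 \left(- \frac{10249}{3}\right)} = \frac{212815}{72} \left(- \frac{3}{10249}\right) = - \frac{212815}{245976}$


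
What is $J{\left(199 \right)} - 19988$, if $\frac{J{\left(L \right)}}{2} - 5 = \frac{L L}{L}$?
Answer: $-19580$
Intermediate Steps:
$J{\left(L \right)} = 10 + 2 L$ ($J{\left(L \right)} = 10 + 2 \frac{L L}{L} = 10 + 2 \frac{L^{2}}{L} = 10 + 2 L$)
$J{\left(199 \right)} - 19988 = \left(10 + 2 \cdot 199\right) - 19988 = \left(10 + 398\right) - 19988 = 408 - 19988 = -19580$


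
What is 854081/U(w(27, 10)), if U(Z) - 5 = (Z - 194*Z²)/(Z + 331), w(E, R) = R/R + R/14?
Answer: 13924082543/53663 ≈ 2.5947e+5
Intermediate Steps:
w(E, R) = 1 + R/14 (w(E, R) = 1 + R*(1/14) = 1 + R/14)
U(Z) = 5 + (Z - 194*Z²)/(331 + Z) (U(Z) = 5 + (Z - 194*Z²)/(Z + 331) = 5 + (Z - 194*Z²)/(331 + Z))
854081/U(w(27, 10)) = 854081/(((1655 - 194*(1 + (1/14)*10)² + 6*(1 + (1/14)*10))/(331 + (1 + (1/14)*10)))) = 854081/(((1655 - 194*(1 + 5/7)² + 6*(1 + 5/7))/(331 + (1 + 5/7)))) = 854081/(((1655 - 194*(12/7)² + 6*(12/7))/(331 + 12/7))) = 854081/(((1655 - 194*144/49 + 72/7)/(2329/7))) = 854081/((7*(1655 - 27936/49 + 72/7)/2329)) = 854081/(((7/2329)*(53663/49))) = 854081/(53663/16303) = 854081*(16303/53663) = 13924082543/53663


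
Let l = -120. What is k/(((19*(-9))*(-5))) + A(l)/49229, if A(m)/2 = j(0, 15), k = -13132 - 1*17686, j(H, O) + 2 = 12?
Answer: -79848538/2215305 ≈ -36.044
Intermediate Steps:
j(H, O) = 10 (j(H, O) = -2 + 12 = 10)
k = -30818 (k = -13132 - 17686 = -30818)
A(m) = 20 (A(m) = 2*10 = 20)
k/(((19*(-9))*(-5))) + A(l)/49229 = -30818/((19*(-9))*(-5)) + 20/49229 = -30818/((-171*(-5))) + 20*(1/49229) = -30818/855 + 20/49229 = -30818*1/855 + 20/49229 = -1622/45 + 20/49229 = -79848538/2215305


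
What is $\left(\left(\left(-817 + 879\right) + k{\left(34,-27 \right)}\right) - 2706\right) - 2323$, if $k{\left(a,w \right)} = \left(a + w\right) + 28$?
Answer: $-4932$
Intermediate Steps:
$k{\left(a,w \right)} = 28 + a + w$
$\left(\left(\left(-817 + 879\right) + k{\left(34,-27 \right)}\right) - 2706\right) - 2323 = \left(\left(\left(-817 + 879\right) + \left(28 + 34 - 27\right)\right) - 2706\right) - 2323 = \left(\left(62 + 35\right) - 2706\right) - 2323 = \left(97 - 2706\right) - 2323 = -2609 - 2323 = -4932$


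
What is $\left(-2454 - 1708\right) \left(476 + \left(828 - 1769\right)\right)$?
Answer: $1935330$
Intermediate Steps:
$\left(-2454 - 1708\right) \left(476 + \left(828 - 1769\right)\right) = - 4162 \left(476 - 941\right) = \left(-4162\right) \left(-465\right) = 1935330$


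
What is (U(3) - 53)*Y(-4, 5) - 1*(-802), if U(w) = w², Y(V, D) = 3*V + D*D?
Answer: 230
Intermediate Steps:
Y(V, D) = D² + 3*V (Y(V, D) = 3*V + D² = D² + 3*V)
(U(3) - 53)*Y(-4, 5) - 1*(-802) = (3² - 53)*(5² + 3*(-4)) - 1*(-802) = (9 - 53)*(25 - 12) + 802 = -44*13 + 802 = -572 + 802 = 230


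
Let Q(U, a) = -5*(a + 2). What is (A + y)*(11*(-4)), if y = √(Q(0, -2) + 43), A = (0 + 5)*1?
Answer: -220 - 44*√43 ≈ -508.53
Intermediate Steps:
A = 5 (A = 5*1 = 5)
Q(U, a) = -10 - 5*a (Q(U, a) = -5*(2 + a) = -10 - 5*a)
y = √43 (y = √((-10 - 5*(-2)) + 43) = √((-10 + 10) + 43) = √(0 + 43) = √43 ≈ 6.5574)
(A + y)*(11*(-4)) = (5 + √43)*(11*(-4)) = (5 + √43)*(-44) = -220 - 44*√43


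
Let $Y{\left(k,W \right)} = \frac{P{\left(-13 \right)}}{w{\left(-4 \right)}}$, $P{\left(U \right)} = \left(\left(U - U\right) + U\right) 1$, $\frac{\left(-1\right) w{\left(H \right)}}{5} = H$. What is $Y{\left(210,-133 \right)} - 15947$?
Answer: $- \frac{318953}{20} \approx -15948.0$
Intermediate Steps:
$w{\left(H \right)} = - 5 H$
$P{\left(U \right)} = U$ ($P{\left(U \right)} = \left(0 + U\right) 1 = U 1 = U$)
$Y{\left(k,W \right)} = - \frac{13}{20}$ ($Y{\left(k,W \right)} = - \frac{13}{\left(-5\right) \left(-4\right)} = - \frac{13}{20}$)
$Y{\left(210,-133 \right)} - 15947 = - \frac{13}{20} - 15947 = - \frac{318953}{20}$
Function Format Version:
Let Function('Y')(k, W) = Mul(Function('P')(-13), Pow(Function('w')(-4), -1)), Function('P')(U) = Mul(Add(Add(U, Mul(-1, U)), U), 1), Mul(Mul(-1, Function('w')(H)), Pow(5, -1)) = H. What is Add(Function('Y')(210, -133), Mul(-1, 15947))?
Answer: Rational(-318953, 20) ≈ -15948.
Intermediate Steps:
Function('w')(H) = Mul(-5, H)
Function('P')(U) = U (Function('P')(U) = Mul(Add(0, U), 1) = Mul(U, 1) = U)
Function('Y')(k, W) = Rational(-13, 20) (Function('Y')(k, W) = Mul(-13, Pow(Mul(-5, -4), -1)) = Mul(-13, Pow(20, -1)) = Mul(-13, Rational(1, 20)) = Rational(-13, 20))
Add(Function('Y')(210, -133), Mul(-1, 15947)) = Add(Rational(-13, 20), Mul(-1, 15947)) = Add(Rational(-13, 20), -15947) = Rational(-318953, 20)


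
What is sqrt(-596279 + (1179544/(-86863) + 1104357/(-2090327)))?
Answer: 3*I*sqrt(2184315611308070732783714962)/181572074201 ≈ 772.2*I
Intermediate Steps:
sqrt(-596279 + (1179544/(-86863) + 1104357/(-2090327))) = sqrt(-596279 + (1179544*(-1/86863) + 1104357*(-1/2090327))) = sqrt(-596279 + (-1179544/86863 - 1104357/2090327)) = sqrt(-596279 - 2561560432979/181572074201) = sqrt(-108270176392931058/181572074201) = 3*I*sqrt(2184315611308070732783714962)/181572074201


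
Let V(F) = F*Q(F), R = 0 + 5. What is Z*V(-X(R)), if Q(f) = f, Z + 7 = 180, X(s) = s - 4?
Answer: 173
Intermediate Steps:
R = 5
X(s) = -4 + s
Z = 173 (Z = -7 + 180 = 173)
V(F) = F**2 (V(F) = F*F = F**2)
Z*V(-X(R)) = 173*(-(-4 + 5))**2 = 173*(-1*1)**2 = 173*(-1)**2 = 173*1 = 173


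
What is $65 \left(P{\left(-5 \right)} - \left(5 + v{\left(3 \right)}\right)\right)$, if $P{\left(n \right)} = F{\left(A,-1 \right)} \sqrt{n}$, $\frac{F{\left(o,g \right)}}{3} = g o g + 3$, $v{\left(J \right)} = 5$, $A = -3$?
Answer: $-650$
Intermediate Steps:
$F{\left(o,g \right)} = 9 + 3 o g^{2}$ ($F{\left(o,g \right)} = 3 \left(g o g + 3\right) = 3 \left(o g^{2} + 3\right) = 3 \left(3 + o g^{2}\right) = 9 + 3 o g^{2}$)
$P{\left(n \right)} = 0$ ($P{\left(n \right)} = \left(9 + 3 \left(-3\right) \left(-1\right)^{2}\right) \sqrt{n} = \left(9 + 3 \left(-3\right) 1\right) \sqrt{n} = \left(9 - 9\right) \sqrt{n} = 0 \sqrt{n} = 0$)
$65 \left(P{\left(-5 \right)} - \left(5 + v{\left(3 \right)}\right)\right) = 65 \left(0 - 10\right) = 65 \left(-10\right) = -650$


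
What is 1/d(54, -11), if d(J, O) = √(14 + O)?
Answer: √3/3 ≈ 0.57735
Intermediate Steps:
1/d(54, -11) = 1/(√(14 - 11)) = 1/(√3) = √3/3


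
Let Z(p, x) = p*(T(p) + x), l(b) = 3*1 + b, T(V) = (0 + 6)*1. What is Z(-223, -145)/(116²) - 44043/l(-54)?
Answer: 198074485/228752 ≈ 865.89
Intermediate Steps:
T(V) = 6 (T(V) = 6*1 = 6)
l(b) = 3 + b
Z(p, x) = p*(6 + x)
Z(-223, -145)/(116²) - 44043/l(-54) = (-223*(6 - 145))/(116²) - 44043/(3 - 54) = -223*(-139)/13456 - 44043/(-51) = 30997*(1/13456) - 44043*(-1/51) = 30997/13456 + 14681/17 = 198074485/228752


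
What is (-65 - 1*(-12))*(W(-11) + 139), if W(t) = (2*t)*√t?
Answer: -7367 + 1166*I*√11 ≈ -7367.0 + 3867.2*I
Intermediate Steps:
W(t) = 2*t^(3/2)
(-65 - 1*(-12))*(W(-11) + 139) = (-65 - 1*(-12))*(2*(-11)^(3/2) + 139) = (-65 + 12)*(2*(-11*I*√11) + 139) = -53*(-22*I*√11 + 139) = -53*(139 - 22*I*√11) = -7367 + 1166*I*√11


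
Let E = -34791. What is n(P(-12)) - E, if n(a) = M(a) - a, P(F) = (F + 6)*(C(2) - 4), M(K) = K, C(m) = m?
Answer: 34791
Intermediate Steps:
P(F) = -12 - 2*F (P(F) = (F + 6)*(2 - 4) = (6 + F)*(-2) = -12 - 2*F)
n(a) = 0 (n(a) = a - a = 0)
n(P(-12)) - E = 0 - 1*(-34791) = 0 + 34791 = 34791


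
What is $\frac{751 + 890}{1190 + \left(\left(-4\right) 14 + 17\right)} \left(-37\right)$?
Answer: $- \frac{60717}{1151} \approx -52.752$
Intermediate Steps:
$\frac{751 + 890}{1190 + \left(\left(-4\right) 14 + 17\right)} \left(-37\right) = \frac{1641}{1190 + \left(-56 + 17\right)} \left(-37\right) = \frac{1641}{1190 - 39} \left(-37\right) = \frac{1641}{1151} \left(-37\right) = - \frac{60717}{1151}$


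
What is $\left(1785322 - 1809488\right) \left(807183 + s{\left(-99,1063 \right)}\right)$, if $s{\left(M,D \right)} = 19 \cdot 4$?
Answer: $-19508220994$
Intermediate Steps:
$s{\left(M,D \right)} = 76$
$\left(1785322 - 1809488\right) \left(807183 + s{\left(-99,1063 \right)}\right) = \left(1785322 - 1809488\right) \left(807183 + 76\right) = \left(-24166\right) 807259 = -19508220994$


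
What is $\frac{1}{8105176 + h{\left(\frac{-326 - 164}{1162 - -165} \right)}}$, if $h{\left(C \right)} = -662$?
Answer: $\frac{1}{8104514} \approx 1.2339 \cdot 10^{-7}$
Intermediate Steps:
$\frac{1}{8105176 + h{\left(\frac{-326 - 164}{1162 - -165} \right)}} = \frac{1}{8105176 - 662} = \frac{1}{8104514}$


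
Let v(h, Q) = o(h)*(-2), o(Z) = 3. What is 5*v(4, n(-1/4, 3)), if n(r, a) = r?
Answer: -30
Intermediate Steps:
v(h, Q) = -6 (v(h, Q) = 3*(-2) = -6)
5*v(4, n(-1/4, 3)) = 5*(-6) = -30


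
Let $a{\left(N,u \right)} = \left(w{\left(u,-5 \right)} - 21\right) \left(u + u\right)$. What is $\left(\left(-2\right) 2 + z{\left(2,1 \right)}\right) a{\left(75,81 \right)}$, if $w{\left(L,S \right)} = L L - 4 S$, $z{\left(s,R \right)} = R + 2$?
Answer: $-1062720$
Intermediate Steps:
$z{\left(s,R \right)} = 2 + R$
$w{\left(L,S \right)} = L^{2} - 4 S$
$a{\left(N,u \right)} = 2 u \left(-1 + u^{2}\right)$ ($a{\left(N,u \right)} = \left(\left(u^{2} - -20\right) - 21\right) \left(u + u\right) = \left(\left(u^{2} + 20\right) - 21\right) 2 u = \left(\left(20 + u^{2}\right) - 21\right) 2 u = \left(-1 + u^{2}\right) 2 u = 2 u \left(-1 + u^{2}\right)$)
$\left(\left(-2\right) 2 + z{\left(2,1 \right)}\right) a{\left(75,81 \right)} = \left(\left(-2\right) 2 + \left(2 + 1\right)\right) 2 \cdot 81 \left(-1 + 81^{2}\right) = \left(-4 + 3\right) 2 \cdot 81 \left(-1 + 6561\right) = - 2 \cdot 81 \cdot 6560 = \left(-1\right) 1062720 = -1062720$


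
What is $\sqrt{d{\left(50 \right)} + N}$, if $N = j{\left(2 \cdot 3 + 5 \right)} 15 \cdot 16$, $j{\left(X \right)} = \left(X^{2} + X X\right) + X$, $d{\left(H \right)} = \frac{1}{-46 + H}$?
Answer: $\frac{\sqrt{242881}}{2} \approx 246.41$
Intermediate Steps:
$j{\left(X \right)} = X + 2 X^{2}$ ($j{\left(X \right)} = \left(X^{2} + X^{2}\right) + X = 2 X^{2} + X = X + 2 X^{2}$)
$N = 60720$ ($N = \left(2 \cdot 3 + 5\right) \left(1 + 2 \left(2 \cdot 3 + 5\right)\right) 15 \cdot 16 = \left(6 + 5\right) \left(1 + 2 \left(6 + 5\right)\right) 15 \cdot 16 = 11 \left(1 + 2 \cdot 11\right) 15 \cdot 16 = 11 \left(1 + 22\right) 15 \cdot 16 = 11 \cdot 23 \cdot 15 \cdot 16 = 253 \cdot 15 \cdot 16 = 3795 \cdot 16 = 60720$)
$\sqrt{d{\left(50 \right)} + N} = \sqrt{\frac{1}{-46 + 50} + 60720} = \sqrt{\frac{1}{4} + 60720} = \sqrt{\frac{242881}{4}} = \frac{\sqrt{242881}}{2}$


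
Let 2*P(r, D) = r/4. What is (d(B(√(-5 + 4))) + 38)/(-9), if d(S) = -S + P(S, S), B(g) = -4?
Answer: -83/18 ≈ -4.6111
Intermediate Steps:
P(r, D) = r/8 (P(r, D) = (r/4)/2 = r/8)
d(S) = -7*S/8 (d(S) = -S + S/8 = -7*S/8)
(d(B(√(-5 + 4))) + 38)/(-9) = (-7/8*(-4) + 38)/(-9) = (7/2 + 38)*(-⅑) = (83/2)*(-⅑) = -83/18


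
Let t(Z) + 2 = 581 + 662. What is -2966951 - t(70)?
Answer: -2968192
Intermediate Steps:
t(Z) = 1241 (t(Z) = -2 + (581 + 662) = -2 + 1243 = 1241)
-2966951 - t(70) = -2966951 - 1*1241 = -2966951 - 1241 = -2968192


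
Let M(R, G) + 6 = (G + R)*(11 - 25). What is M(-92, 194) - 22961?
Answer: -24395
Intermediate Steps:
M(R, G) = -6 - 14*G - 14*R (M(R, G) = -6 + (G + R)*(11 - 25) = -6 + (G + R)*(-14) = -6 + (-14*G - 14*R) = -6 - 14*G - 14*R)
M(-92, 194) - 22961 = (-6 - 14*194 - 14*(-92)) - 22961 = (-6 - 2716 + 1288) - 22961 = -1434 - 22961 = -24395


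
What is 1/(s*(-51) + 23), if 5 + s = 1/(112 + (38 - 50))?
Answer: 100/27749 ≈ 0.0036037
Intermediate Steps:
s = -499/100 (s = -5 + 1/(112 + (38 - 50)) = -5 + 1/(112 - 12) = -5 + 1/100 = -499/100 ≈ -4.9900)
1/(s*(-51) + 23) = 1/(-499/100*(-51) + 23) = 1/(25449/100 + 23) = 1/(27749/100) = 100/27749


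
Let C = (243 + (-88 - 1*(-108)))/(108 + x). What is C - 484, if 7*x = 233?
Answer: -476835/989 ≈ -482.14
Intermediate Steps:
x = 233/7 (x = (⅐)*233 = 233/7 ≈ 33.286)
C = 1841/989 (C = (243 + (-88 - 1*(-108)))/(108 + 233/7) = (243 + (-88 + 108))/(989/7) = (243 + 20)*(7/989) = 263*(7/989) = 1841/989 ≈ 1.8615)
C - 484 = 1841/989 - 484 = -476835/989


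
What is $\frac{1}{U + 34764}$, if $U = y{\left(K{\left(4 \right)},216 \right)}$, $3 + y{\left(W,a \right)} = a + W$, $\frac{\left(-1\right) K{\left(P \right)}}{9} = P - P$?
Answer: $\frac{1}{34977} \approx 2.859 \cdot 10^{-5}$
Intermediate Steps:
$K{\left(P \right)} = 0$ ($K{\left(P \right)} = - 9 \left(P - P\right) = \left(-9\right) 0 = 0$)
$y{\left(W,a \right)} = -3 + W + a$ ($y{\left(W,a \right)} = -3 + \left(a + W\right) = -3 + \left(W + a\right) = -3 + W + a$)
$U = 213$ ($U = -3 + 0 + 216 = 213$)
$\frac{1}{U + 34764} = \frac{1}{213 + 34764} = \frac{1}{34977}$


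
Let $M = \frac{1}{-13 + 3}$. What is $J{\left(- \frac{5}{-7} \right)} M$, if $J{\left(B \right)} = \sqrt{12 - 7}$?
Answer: $- \frac{\sqrt{5}}{10} \approx -0.22361$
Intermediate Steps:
$J{\left(B \right)} = \sqrt{5}$
$M = - \frac{1}{10}$ ($M = \frac{1}{-10} = - \frac{1}{10} \approx -0.1$)
$J{\left(- \frac{5}{-7} \right)} M = \sqrt{5} \left(- \frac{1}{10}\right) = - \frac{\sqrt{5}}{10}$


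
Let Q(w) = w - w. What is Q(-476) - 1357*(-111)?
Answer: 150627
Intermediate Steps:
Q(w) = 0
Q(-476) - 1357*(-111) = 0 - 1357*(-111) = 0 - 1*(-150627) = 0 + 150627 = 150627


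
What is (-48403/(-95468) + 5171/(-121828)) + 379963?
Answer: 552403969962751/1453834438 ≈ 3.7996e+5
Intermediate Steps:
(-48403/(-95468) + 5171/(-121828)) + 379963 = (-48403*(-1/95468) + 5171*(-1/121828)) + 379963 = (48403/95468 - 5171/121828) + 379963 = 675396957/1453834438 + 379963 = 552403969962751/1453834438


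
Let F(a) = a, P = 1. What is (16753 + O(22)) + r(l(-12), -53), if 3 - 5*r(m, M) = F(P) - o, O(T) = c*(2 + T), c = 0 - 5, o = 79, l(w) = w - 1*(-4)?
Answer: 83246/5 ≈ 16649.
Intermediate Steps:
l(w) = 4 + w (l(w) = w + 4 = 4 + w)
c = -5
O(T) = -10 - 5*T (O(T) = -5*(2 + T) = -10 - 5*T)
r(m, M) = 81/5 (r(m, M) = 3/5 - (1 - 1*79)/5 = 3/5 - (1 - 79)/5 = 3/5 - 1/5*(-78) = 3/5 + 78/5 = 81/5)
(16753 + O(22)) + r(l(-12), -53) = (16753 + (-10 - 5*22)) + 81/5 = (16753 + (-10 - 110)) + 81/5 = (16753 - 120) + 81/5 = 16633 + 81/5 = 83246/5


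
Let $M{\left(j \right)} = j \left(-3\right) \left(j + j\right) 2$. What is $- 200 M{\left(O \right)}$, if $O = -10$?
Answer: $240000$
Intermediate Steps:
$M{\left(j \right)} = - 12 j^{2}$ ($M{\left(j \right)} = - 3 j 2 j 2 = - 3 j 4 j = - 12 j^{2}$)
$- 200 M{\left(O \right)} = - 200 \left(- 12 \left(-10\right)^{2}\right) = - 200 \left(\left(-12\right) 100\right) = \left(-200\right) \left(-1200\right) = 240000$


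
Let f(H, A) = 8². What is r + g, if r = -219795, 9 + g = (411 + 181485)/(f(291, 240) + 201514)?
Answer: -1704133416/7753 ≈ -2.1980e+5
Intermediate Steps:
f(H, A) = 64
g = -62781/7753 (g = -9 + (411 + 181485)/(64 + 201514) = -9 + 181896/201578 = -9 + 181896*(1/201578) = -9 + 6996/7753 = -62781/7753 ≈ -8.0976)
r + g = -219795 - 62781/7753 = -1704133416/7753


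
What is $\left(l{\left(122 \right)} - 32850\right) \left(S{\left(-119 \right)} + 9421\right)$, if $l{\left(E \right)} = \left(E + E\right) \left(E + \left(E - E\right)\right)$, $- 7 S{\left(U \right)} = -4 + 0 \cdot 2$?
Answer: $- \frac{203260982}{7} \approx -2.9037 \cdot 10^{7}$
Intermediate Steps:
$S{\left(U \right)} = \frac{4}{7}$ ($S{\left(U \right)} = - \frac{-4 + 0 \cdot 2}{7} = - \frac{-4 + 0}{7} = \left(- \frac{1}{7}\right) \left(-4\right) = \frac{4}{7}$)
$l{\left(E \right)} = 2 E^{2}$ ($l{\left(E \right)} = 2 E \left(E + 0\right) = 2 E E = 2 E^{2}$)
$\left(l{\left(122 \right)} - 32850\right) \left(S{\left(-119 \right)} + 9421\right) = \left(2 \cdot 122^{2} - 32850\right) \left(\frac{4}{7} + 9421\right) = \left(2 \cdot 14884 - 32850\right) \frac{65951}{7} = \left(29768 - 32850\right) \frac{65951}{7} = \left(-3082\right) \frac{65951}{7} = - \frac{203260982}{7}$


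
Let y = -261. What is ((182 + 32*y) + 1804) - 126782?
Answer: -133148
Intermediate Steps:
((182 + 32*y) + 1804) - 126782 = ((182 + 32*(-261)) + 1804) - 126782 = ((182 - 8352) + 1804) - 126782 = (-8170 + 1804) - 126782 = -6366 - 126782 = -133148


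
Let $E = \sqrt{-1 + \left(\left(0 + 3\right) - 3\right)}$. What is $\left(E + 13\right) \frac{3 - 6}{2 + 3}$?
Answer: $- \frac{39}{5} - \frac{3 i}{5} \approx -7.8 - 0.6 i$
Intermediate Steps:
$E = i$ ($E = \sqrt{-1 + \left(3 - 3\right)} = \sqrt{-1 + 0} = \sqrt{-1} = i \approx 1.0 i$)
$\left(E + 13\right) \frac{3 - 6}{2 + 3} = \left(i + 13\right) \frac{3 - 6}{2 + 3} = \left(13 + i\right) \left(- \frac{3}{5}\right) = - \frac{39}{5} - \frac{3 i}{5}$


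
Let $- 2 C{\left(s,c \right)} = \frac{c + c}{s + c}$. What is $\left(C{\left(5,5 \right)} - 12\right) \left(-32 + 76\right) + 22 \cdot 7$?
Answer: $-396$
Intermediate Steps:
$C{\left(s,c \right)} = - \frac{c}{c + s}$ ($C{\left(s,c \right)} = - \frac{\left(c + c\right) \frac{1}{s + c}}{2} = - \frac{2 c \frac{1}{c + s}}{2} = - \frac{c}{c + s}$)
$\left(C{\left(5,5 \right)} - 12\right) \left(-32 + 76\right) + 22 \cdot 7 = \left(\left(-1\right) 5 \frac{1}{5 + 5} - 12\right) \left(-32 + 76\right) + 22 \cdot 7 = \left(\left(-1\right) 5 \cdot \frac{1}{10} - 12\right) 44 + 154 = \left(- \frac{1}{2} - 12\right) 44 + 154 = \left(- \frac{25}{2}\right) 44 + 154 = -550 + 154 = -396$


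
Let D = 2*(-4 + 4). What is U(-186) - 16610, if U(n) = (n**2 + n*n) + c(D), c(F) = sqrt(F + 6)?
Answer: 52582 + sqrt(6) ≈ 52584.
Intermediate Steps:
D = 0 (D = 2*0 = 0)
c(F) = sqrt(6 + F)
U(n) = sqrt(6) + 2*n**2 (U(n) = (n**2 + n*n) + sqrt(6 + 0) = (n**2 + n**2) + sqrt(6) = 2*n**2 + sqrt(6) = sqrt(6) + 2*n**2)
U(-186) - 16610 = (sqrt(6) + 2*(-186)**2) - 16610 = (sqrt(6) + 2*34596) - 16610 = (sqrt(6) + 69192) - 16610 = (69192 + sqrt(6)) - 16610 = 52582 + sqrt(6)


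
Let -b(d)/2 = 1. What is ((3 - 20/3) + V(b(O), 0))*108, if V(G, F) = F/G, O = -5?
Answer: -396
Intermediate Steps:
b(d) = -2 (b(d) = -2*1 = -2)
((3 - 20/3) + V(b(O), 0))*108 = ((3 - 20/3) + 0/(-2))*108 = ((3 - 20/3) + 0*(-½))*108 = ((3 - 5*4/3) + 0)*108 = ((3 - 20/3) + 0)*108 = (-11/3 + 0)*108 = -11/3*108 = -396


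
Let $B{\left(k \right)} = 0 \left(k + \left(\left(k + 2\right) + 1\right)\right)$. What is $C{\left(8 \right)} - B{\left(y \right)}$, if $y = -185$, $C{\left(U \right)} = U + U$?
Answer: $16$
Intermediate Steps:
$C{\left(U \right)} = 2 U$
$B{\left(k \right)} = 0$ ($B{\left(k \right)} = 0 \left(k + \left(\left(2 + k\right) + 1\right)\right) = 0 \left(k + \left(3 + k\right)\right) = 0 \left(3 + 2 k\right) = 0$)
$C{\left(8 \right)} - B{\left(y \right)} = 2 \cdot 8 - 0 = 16 + 0 = 16$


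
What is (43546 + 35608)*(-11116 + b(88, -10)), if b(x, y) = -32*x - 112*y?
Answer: -1014121048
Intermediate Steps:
b(x, y) = -112*y - 32*x
(43546 + 35608)*(-11116 + b(88, -10)) = (43546 + 35608)*(-11116 + (-112*(-10) - 32*88)) = 79154*(-11116 + (1120 - 2816)) = 79154*(-11116 - 1696) = 79154*(-12812) = -1014121048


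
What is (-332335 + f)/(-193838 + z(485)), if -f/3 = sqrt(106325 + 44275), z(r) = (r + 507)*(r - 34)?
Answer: -332335/253554 - 5*sqrt(1506)/42259 ≈ -1.3153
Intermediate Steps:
z(r) = (-34 + r)*(507 + r) (z(r) = (507 + r)*(-34 + r) = (-34 + r)*(507 + r))
f = -30*sqrt(1506) (f = -3*sqrt(106325 + 44275) = -30*sqrt(1506) ≈ -1164.2)
(-332335 + f)/(-193838 + z(485)) = (-332335 - 30*sqrt(1506))/(-193838 + (-17238 + 485**2 + 473*485)) = (-332335 - 30*sqrt(1506))/(-193838 + (-17238 + 235225 + 229405)) = (-332335 - 30*sqrt(1506))/(-193838 + 447392) = (-332335 - 30*sqrt(1506))/253554 = (-332335 - 30*sqrt(1506))*(1/253554) = -332335/253554 - 5*sqrt(1506)/42259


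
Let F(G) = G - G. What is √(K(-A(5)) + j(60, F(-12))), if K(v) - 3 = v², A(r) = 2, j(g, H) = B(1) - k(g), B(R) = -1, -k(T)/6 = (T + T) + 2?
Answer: 3*√82 ≈ 27.166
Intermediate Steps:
k(T) = -12 - 12*T (k(T) = -6*((T + T) + 2) = -6*(2*T + 2) = -6*(2 + 2*T) = -12 - 12*T)
F(G) = 0
j(g, H) = 11 + 12*g (j(g, H) = -1 - (-12 - 12*g) = -1 + (12 + 12*g) = 11 + 12*g)
K(v) = 3 + v²
√(K(-A(5)) + j(60, F(-12))) = √((3 + (-1*2)²) + (11 + 12*60)) = √((3 + (-2)²) + (11 + 720)) = √((3 + 4) + 731) = √(7 + 731) = √738 = 3*√82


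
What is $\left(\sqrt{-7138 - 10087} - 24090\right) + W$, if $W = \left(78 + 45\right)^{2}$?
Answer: $-8961 + 5 i \sqrt{689} \approx -8961.0 + 131.24 i$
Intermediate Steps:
$W = 15129$ ($W = 123^{2} = 15129$)
$\left(\sqrt{-7138 - 10087} - 24090\right) + W = \left(\sqrt{-7138 - 10087} - 24090\right) + 15129 = \left(\sqrt{-17225} - 24090\right) + 15129 = \left(5 i \sqrt{689} - 24090\right) + 15129 = \left(-24090 + 5 i \sqrt{689}\right) + 15129 = -8961 + 5 i \sqrt{689}$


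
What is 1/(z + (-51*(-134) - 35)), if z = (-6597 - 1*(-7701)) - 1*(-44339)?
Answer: 1/52242 ≈ 1.9142e-5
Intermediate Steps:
z = 45443 (z = (-6597 + 7701) + 44339 = 1104 + 44339 = 45443)
1/(z + (-51*(-134) - 35)) = 1/(45443 + (-51*(-134) - 35)) = 1/(45443 + (6834 - 35)) = 1/(45443 + 6799) = 1/52242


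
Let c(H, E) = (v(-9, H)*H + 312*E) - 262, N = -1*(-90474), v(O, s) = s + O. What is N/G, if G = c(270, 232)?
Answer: 45237/71296 ≈ 0.63450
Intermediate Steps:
v(O, s) = O + s
N = 90474
c(H, E) = -262 + 312*E + H*(-9 + H) (c(H, E) = ((-9 + H)*H + 312*E) - 262 = (H*(-9 + H) + 312*E) - 262 = (312*E + H*(-9 + H)) - 262 = -262 + 312*E + H*(-9 + H))
G = 142592 (G = -262 + 312*232 + 270*(-9 + 270) = -262 + 72384 + 270*261 = -262 + 72384 + 70470 = 142592)
N/G = 90474/142592 = 90474*(1/142592) = 45237/71296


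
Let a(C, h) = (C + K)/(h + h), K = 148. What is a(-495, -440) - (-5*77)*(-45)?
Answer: -15245653/880 ≈ -17325.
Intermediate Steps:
a(C, h) = (148 + C)/(2*h) (a(C, h) = (C + 148)/(h + h) = (148 + C)/((2*h)) = (148 + C)*(1/(2*h)) = (148 + C)/(2*h))
a(-495, -440) - (-5*77)*(-45) = (½)*(148 - 495)/(-440) - (-5*77)*(-45) = (½)*(-1/440)*(-347) - (-385)*(-45) = 347/880 - 1*17325 = 347/880 - 17325 = -15245653/880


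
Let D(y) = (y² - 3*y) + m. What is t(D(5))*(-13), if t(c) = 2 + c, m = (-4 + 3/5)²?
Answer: -7657/25 ≈ -306.28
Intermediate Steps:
m = 289/25 (m = (-4 + 3*(⅕))² = (-4 + ⅗)² = (-17/5)² = 289/25 ≈ 11.560)
D(y) = 289/25 + y² - 3*y (D(y) = (y² - 3*y) + 289/25 = 289/25 + y² - 3*y)
t(D(5))*(-13) = (2 + (289/25 + 5² - 3*5))*(-13) = (2 + (289/25 + 25 - 15))*(-13) = (2 + 539/25)*(-13) = (589/25)*(-13) = -7657/25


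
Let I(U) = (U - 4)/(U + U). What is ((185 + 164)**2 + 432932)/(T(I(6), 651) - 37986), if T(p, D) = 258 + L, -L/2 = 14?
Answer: -554733/37756 ≈ -14.693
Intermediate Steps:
L = -28 (L = -2*14 = -28)
I(U) = (-4 + U)/(2*U) (I(U) = (-4 + U)/((2*U)) = (-4 + U)*(1/(2*U)) = (-4 + U)/(2*U))
T(p, D) = 230 (T(p, D) = 258 - 28 = 230)
((185 + 164)**2 + 432932)/(T(I(6), 651) - 37986) = ((185 + 164)**2 + 432932)/(230 - 37986) = (349**2 + 432932)/(-37756) = (121801 + 432932)*(-1/37756) = 554733*(-1/37756) = -554733/37756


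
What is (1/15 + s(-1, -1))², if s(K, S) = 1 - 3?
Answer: 841/225 ≈ 3.7378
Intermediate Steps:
s(K, S) = -2
(1/15 + s(-1, -1))² = (1/15 - 2)² = (-29/15)² = 841/225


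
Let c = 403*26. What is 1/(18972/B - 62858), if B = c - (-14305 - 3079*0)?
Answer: -8261/519263614 ≈ -1.5909e-5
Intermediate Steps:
c = 10478
B = 24783 (B = 10478 - (-14305 - 3079*0) = 10478 - (-14305 + 0) = 10478 - 1*(-14305) = 10478 + 14305 = 24783)
1/(18972/B - 62858) = 1/(18972/24783 - 62858) = 1/(18972*(1/24783) - 62858) = 1/(6324/8261 - 62858) = 1/(-519263614/8261) = -8261/519263614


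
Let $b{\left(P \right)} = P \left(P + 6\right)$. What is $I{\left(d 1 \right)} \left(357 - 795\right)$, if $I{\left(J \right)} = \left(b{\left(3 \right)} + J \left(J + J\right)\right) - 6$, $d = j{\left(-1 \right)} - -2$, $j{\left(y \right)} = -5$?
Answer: $-17082$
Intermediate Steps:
$b{\left(P \right)} = P \left(6 + P\right)$
$d = -3$ ($d = -5 - -2 = -5 + 2 = -3$)
$I{\left(J \right)} = 21 + 2 J^{2}$ ($I{\left(J \right)} = \left(3 \left(6 + 3\right) + J \left(J + J\right)\right) - 6 = \left(3 \cdot 9 + J 2 J\right) - 6 = \left(27 + 2 J^{2}\right) - 6 = 21 + 2 J^{2}$)
$I{\left(d 1 \right)} \left(357 - 795\right) = \left(21 + 2 \left(\left(-3\right) 1\right)^{2}\right) \left(357 - 795\right) = \left(21 + 2 \left(-3\right)^{2}\right) \left(-438\right) = \left(21 + 2 \cdot 9\right) \left(-438\right) = \left(21 + 18\right) \left(-438\right) = 39 \left(-438\right) = -17082$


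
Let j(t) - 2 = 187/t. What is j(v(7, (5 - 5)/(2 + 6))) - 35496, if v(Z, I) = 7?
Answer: -248271/7 ≈ -35467.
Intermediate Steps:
j(t) = 2 + 187/t
j(v(7, (5 - 5)/(2 + 6))) - 35496 = (2 + 187/7) - 35496 = 201/7 - 35496 = -248271/7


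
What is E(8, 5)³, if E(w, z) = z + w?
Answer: 2197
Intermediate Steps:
E(w, z) = w + z
E(8, 5)³ = (8 + 5)³ = 13³ = 2197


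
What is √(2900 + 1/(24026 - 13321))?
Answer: 3*√36925709245/10705 ≈ 53.852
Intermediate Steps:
√(2900 + 1/(24026 - 13321)) = √(2900 + 1/10705) = √(31044501/10705) = 3*√36925709245/10705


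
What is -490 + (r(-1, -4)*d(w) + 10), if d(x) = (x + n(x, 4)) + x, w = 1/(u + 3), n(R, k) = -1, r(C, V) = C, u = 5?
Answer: -1917/4 ≈ -479.25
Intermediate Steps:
w = ⅛ (w = 1/(5 + 3) = 1/8 = ⅛ ≈ 0.12500)
d(x) = -1 + 2*x (d(x) = (x - 1) + x = (-1 + x) + x = -1 + 2*x)
-490 + (r(-1, -4)*d(w) + 10) = -490 + (-(-1 + 2*(⅛)) + 10) = -490 + (-(-1 + ¼) + 10) = -490 + (-1*(-¾) + 10) = -490 + (¾ + 10) = -490 + 43/4 = -1917/4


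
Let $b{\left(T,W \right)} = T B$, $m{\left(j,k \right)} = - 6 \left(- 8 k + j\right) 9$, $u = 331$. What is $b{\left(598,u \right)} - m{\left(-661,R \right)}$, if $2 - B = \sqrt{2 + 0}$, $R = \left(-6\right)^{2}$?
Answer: $-50050 - 598 \sqrt{2} \approx -50896.0$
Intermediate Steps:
$R = 36$
$B = 2 - \sqrt{2}$ ($B = 2 - \sqrt{2 + 0} = 2 - \sqrt{2} \approx 0.58579$)
$m{\left(j,k \right)} = - 54 j + 432 k$ ($m{\left(j,k \right)} = - 6 \left(j - 8 k\right) 9 = \left(- 6 j + 48 k\right) 9 = - 54 j + 432 k$)
$b{\left(T,W \right)} = T \left(2 - \sqrt{2}\right)$
$b{\left(598,u \right)} - m{\left(-661,R \right)} = 598 \left(2 - \sqrt{2}\right) - \left(\left(-54\right) \left(-661\right) + 432 \cdot 36\right) = \left(1196 - 598 \sqrt{2}\right) - \left(35694 + 15552\right) = \left(1196 - 598 \sqrt{2}\right) - 51246 = -50050 - 598 \sqrt{2}$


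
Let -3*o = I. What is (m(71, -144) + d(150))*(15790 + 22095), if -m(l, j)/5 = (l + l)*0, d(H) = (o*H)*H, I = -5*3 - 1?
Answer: 4546200000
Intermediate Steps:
I = -16 (I = -15 - 1 = -16)
o = 16/3 (o = -1/3*(-16) = 16/3 ≈ 5.3333)
d(H) = 16*H**2/3 (d(H) = (16*H/3)*H = 16*H**2/3)
m(l, j) = 0 (m(l, j) = -5*(l + l)*0 = -5*2*l*0 = -5*0 = 0)
(m(71, -144) + d(150))*(15790 + 22095) = (0 + (16/3)*150**2)*(15790 + 22095) = (0 + (16/3)*22500)*37885 = (0 + 120000)*37885 = 120000*37885 = 4546200000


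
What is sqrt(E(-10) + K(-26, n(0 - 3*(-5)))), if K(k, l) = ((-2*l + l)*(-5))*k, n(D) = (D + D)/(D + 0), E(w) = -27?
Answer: I*sqrt(287) ≈ 16.941*I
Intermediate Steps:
n(D) = 2 (n(D) = (2*D)/D = 2)
K(k, l) = 5*k*l (K(k, l) = (-l*(-5))*k = (5*l)*k = 5*k*l)
sqrt(E(-10) + K(-26, n(0 - 3*(-5)))) = sqrt(-27 + 5*(-26)*2) = sqrt(-27 - 260) = sqrt(-287) = I*sqrt(287)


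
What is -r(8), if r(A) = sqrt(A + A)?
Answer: -4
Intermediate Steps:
r(A) = sqrt(2)*sqrt(A) (r(A) = sqrt(2*A) = sqrt(2)*sqrt(A))
-r(8) = -sqrt(2)*sqrt(8) = -sqrt(2)*2*sqrt(2) = -1*4 = -4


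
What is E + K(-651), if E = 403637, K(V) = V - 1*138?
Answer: 402848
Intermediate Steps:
K(V) = -138 + V (K(V) = V - 138 = -138 + V)
E + K(-651) = 403637 + (-138 - 651) = 403637 - 789 = 402848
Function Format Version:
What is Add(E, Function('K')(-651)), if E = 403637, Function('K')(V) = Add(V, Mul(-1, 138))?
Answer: 402848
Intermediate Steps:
Function('K')(V) = Add(-138, V) (Function('K')(V) = Add(V, -138) = Add(-138, V))
Add(E, Function('K')(-651)) = Add(403637, Add(-138, -651)) = Add(403637, -789) = 402848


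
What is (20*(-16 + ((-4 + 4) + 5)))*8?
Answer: -1760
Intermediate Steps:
(20*(-16 + ((-4 + 4) + 5)))*8 = (20*(-16 + (0 + 5)))*8 = (20*(-16 + 5))*8 = (20*(-11))*8 = -220*8 = -1760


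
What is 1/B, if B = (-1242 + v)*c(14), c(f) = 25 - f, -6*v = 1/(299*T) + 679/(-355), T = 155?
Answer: -658099/8988640892 ≈ -7.3215e-5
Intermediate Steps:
v = 209786/658099 (v = -(1/(299*155) + 679/(-355))/6 = -((1/299)*(1/155) + 679*(-1/355))/6 = -(1/46345 - 679/355)/6 = -1/6*(-1258716/658099) = 209786/658099 ≈ 0.31878)
B = -8988640892/658099 (B = (-1242 + 209786/658099)*(25 - 1*14) = -817149172*(25 - 14)/658099 = -817149172/658099*11 = -8988640892/658099 ≈ -13659.)
1/B = 1/(-8988640892/658099) = -658099/8988640892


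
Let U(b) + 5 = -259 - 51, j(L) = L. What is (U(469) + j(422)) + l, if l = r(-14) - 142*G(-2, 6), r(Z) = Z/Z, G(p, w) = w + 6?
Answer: -1596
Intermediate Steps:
G(p, w) = 6 + w
r(Z) = 1
l = -1703 (l = 1 - 142*(6 + 6) = 1 - 142*12 = 1 - 1704 = -1703)
U(b) = -315 (U(b) = -5 + (-259 - 51) = -5 - 310 = -315)
(U(469) + j(422)) + l = (-315 + 422) - 1703 = 107 - 1703 = -1596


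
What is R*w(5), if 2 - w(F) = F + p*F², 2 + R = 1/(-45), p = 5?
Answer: 11648/45 ≈ 258.84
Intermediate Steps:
R = -91/45 (R = -2 + 1/(-45) = -2 - 1/45 = -91/45 ≈ -2.0222)
w(F) = 2 - F - 5*F² (w(F) = 2 - (F + 5*F²) = 2 + (-F - 5*F²) = 2 - F - 5*F²)
R*w(5) = -91*(2 - 1*5 - 5*5²)/45 = -91*(2 - 5 - 5*25)/45 = -91*(2 - 5 - 125)/45 = -91/45*(-128) = 11648/45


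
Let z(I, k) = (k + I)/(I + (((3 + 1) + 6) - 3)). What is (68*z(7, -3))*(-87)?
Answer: -11832/7 ≈ -1690.3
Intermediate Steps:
z(I, k) = (I + k)/(7 + I) (z(I, k) = (I + k)/(I + ((4 + 6) - 3)) = (I + k)/(I + (10 - 3)) = (I + k)/(I + 7) = (I + k)/(7 + I))
(68*z(7, -3))*(-87) = (68*((7 - 3)/(7 + 7)))*(-87) = (68*(4/14))*(-87) = (68*((1/14)*4))*(-87) = (68*(2/7))*(-87) = (136/7)*(-87) = -11832/7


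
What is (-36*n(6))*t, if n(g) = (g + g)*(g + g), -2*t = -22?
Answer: -57024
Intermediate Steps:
t = 11 (t = -½*(-22) = 11)
n(g) = 4*g² (n(g) = (2*g)*(2*g) = 4*g²)
(-36*n(6))*t = -144*6²*11 = -144*36*11 = -36*144*11 = -5184*11 = -57024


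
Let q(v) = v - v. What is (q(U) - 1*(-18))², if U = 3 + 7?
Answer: 324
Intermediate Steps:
U = 10
q(v) = 0
(q(U) - 1*(-18))² = (0 - 1*(-18))² = (0 + 18)² = 18² = 324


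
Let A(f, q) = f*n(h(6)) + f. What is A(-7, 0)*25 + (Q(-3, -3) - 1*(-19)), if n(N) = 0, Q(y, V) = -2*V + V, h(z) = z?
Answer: -153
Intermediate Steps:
Q(y, V) = -V
A(f, q) = f (A(f, q) = f*0 + f = 0 + f = f)
A(-7, 0)*25 + (Q(-3, -3) - 1*(-19)) = -7*25 + (-1*(-3) - 1*(-19)) = -175 + (3 + 19) = -175 + 22 = -153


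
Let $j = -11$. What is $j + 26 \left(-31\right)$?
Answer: $-817$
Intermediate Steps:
$j + 26 \left(-31\right) = -11 + 26 \left(-31\right) = -11 - 806 = -817$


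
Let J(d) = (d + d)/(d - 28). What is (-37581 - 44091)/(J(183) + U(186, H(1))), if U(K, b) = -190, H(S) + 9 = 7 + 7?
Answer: 3164790/7271 ≈ 435.26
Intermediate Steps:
H(S) = 5 (H(S) = -9 + (7 + 7) = -9 + 14 = 5)
J(d) = 2*d/(-28 + d) (J(d) = (2*d)/(-28 + d) = 2*d/(-28 + d))
(-37581 - 44091)/(J(183) + U(186, H(1))) = (-37581 - 44091)/(2*183/(-28 + 183) - 190) = -81672/(2*183/155 - 190) = -81672/(2*183*(1/155) - 190) = -81672/(366/155 - 190) = -81672/(-29084/155) = -81672*(-155/29084) = 3164790/7271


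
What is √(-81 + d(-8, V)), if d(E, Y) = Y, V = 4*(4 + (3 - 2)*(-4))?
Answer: 9*I ≈ 9.0*I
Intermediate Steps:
V = 0 (V = 4*(4 + 1*(-4)) = 4*(4 - 4) = 4*0 = 0)
√(-81 + d(-8, V)) = √(-81 + 0) = √(-81) = 9*I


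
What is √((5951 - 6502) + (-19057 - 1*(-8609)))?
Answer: I*√10999 ≈ 104.88*I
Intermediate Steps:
√((5951 - 6502) + (-19057 - 1*(-8609))) = √(-551 + (-19057 + 8609)) = √(-551 - 10448) = √(-10999) = I*√10999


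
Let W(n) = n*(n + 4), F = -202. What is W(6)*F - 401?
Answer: -12521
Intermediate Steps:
W(n) = n*(4 + n)
W(6)*F - 401 = (6*(4 + 6))*(-202) - 401 = (6*10)*(-202) - 401 = 60*(-202) - 401 = -12120 - 401 = -12521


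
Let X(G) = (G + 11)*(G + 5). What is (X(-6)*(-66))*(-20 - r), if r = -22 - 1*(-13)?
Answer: -3630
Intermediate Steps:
X(G) = (5 + G)*(11 + G) (X(G) = (11 + G)*(5 + G) = (5 + G)*(11 + G))
r = -9 (r = -22 + 13 = -9)
(X(-6)*(-66))*(-20 - r) = ((55 + (-6)² + 16*(-6))*(-66))*(-20 - 1*(-9)) = ((55 + 36 - 96)*(-66))*(-20 + 9) = -5*(-66)*(-11) = 330*(-11) = -3630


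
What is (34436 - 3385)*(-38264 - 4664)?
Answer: -1332957328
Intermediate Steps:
(34436 - 3385)*(-38264 - 4664) = 31051*(-42928) = -1332957328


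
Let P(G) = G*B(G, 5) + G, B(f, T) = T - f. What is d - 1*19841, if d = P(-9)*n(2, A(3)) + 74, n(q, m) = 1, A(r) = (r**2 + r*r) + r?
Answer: -19902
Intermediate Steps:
A(r) = r + 2*r**2 (A(r) = (r**2 + r**2) + r = 2*r**2 + r = r + 2*r**2)
P(G) = G + G*(5 - G) (P(G) = G*(5 - G) + G = G + G*(5 - G))
d = -61 (d = -9*(6 - 1*(-9))*1 + 74 = -9*(6 + 9)*1 + 74 = -9*15*1 + 74 = -135*1 + 74 = -135 + 74 = -61)
d - 1*19841 = -61 - 1*19841 = -61 - 19841 = -19902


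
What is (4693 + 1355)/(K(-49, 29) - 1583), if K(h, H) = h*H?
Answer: -1512/751 ≈ -2.0133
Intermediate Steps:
K(h, H) = H*h
(4693 + 1355)/(K(-49, 29) - 1583) = (4693 + 1355)/(29*(-49) - 1583) = 6048/(-1421 - 1583) = 6048/(-3004) = 6048*(-1/3004) = -1512/751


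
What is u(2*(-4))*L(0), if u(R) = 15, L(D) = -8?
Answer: -120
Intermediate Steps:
u(2*(-4))*L(0) = 15*(-8) = -120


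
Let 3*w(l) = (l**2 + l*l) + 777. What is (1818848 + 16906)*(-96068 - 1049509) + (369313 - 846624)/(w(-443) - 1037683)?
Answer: -5719678085907754959/2719774 ≈ -2.1030e+12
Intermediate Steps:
w(l) = 259 + 2*l**2/3 (w(l) = ((l**2 + l*l) + 777)/3 = ((l**2 + l**2) + 777)/3 = (2*l**2 + 777)/3 = (777 + 2*l**2)/3 = 259 + 2*l**2/3)
(1818848 + 16906)*(-96068 - 1049509) + (369313 - 846624)/(w(-443) - 1037683) = (1818848 + 16906)*(-96068 - 1049509) + (369313 - 846624)/((259 + (2/3)*(-443)**2) - 1037683) = 1835754*(-1145577) - 477311/((259 + (2/3)*196249) - 1037683) = -2102997560058 - 477311/((259 + 392498/3) - 1037683) = -2102997560058 - 477311/(393275/3 - 1037683) = -2102997560058 - 477311/(-2719774/3) = -2102997560058 - 477311*(-3/2719774) = -2102997560058 + 1431933/2719774 = -5719678085907754959/2719774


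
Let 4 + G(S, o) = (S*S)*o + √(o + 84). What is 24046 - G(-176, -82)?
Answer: 2564082 - √2 ≈ 2.5641e+6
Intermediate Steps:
G(S, o) = -4 + √(84 + o) + o*S² (G(S, o) = -4 + ((S*S)*o + √(o + 84)) = -4 + (S²*o + √(84 + o)) = -4 + (o*S² + √(84 + o)) = -4 + (√(84 + o) + o*S²) = -4 + √(84 + o) + o*S²)
24046 - G(-176, -82) = 24046 - (-4 + √(84 - 82) - 82*(-176)²) = 24046 - (-4 + √2 - 82*30976) = 24046 - (-4 + √2 - 2540032) = 24046 - (-2540036 + √2) = 24046 + (2540036 - √2) = 2564082 - √2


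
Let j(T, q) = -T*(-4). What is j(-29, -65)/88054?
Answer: -58/44027 ≈ -0.0013174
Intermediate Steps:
j(T, q) = 4*T
j(-29, -65)/88054 = (4*(-29))/88054 = -116*1/88054 = -58/44027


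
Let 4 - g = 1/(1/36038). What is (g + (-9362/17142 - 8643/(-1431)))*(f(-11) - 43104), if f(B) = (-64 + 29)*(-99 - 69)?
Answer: 203074506635968/151421 ≈ 1.3411e+9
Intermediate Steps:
f(B) = 5880 (f(B) = -35*(-168) = 5880)
g = -36034 (g = 4 - 1/(1/36038) = 4 - 1/1/36038 = 4 - 1*36038 = 4 - 36038 = -36034)
(g + (-9362/17142 - 8643/(-1431)))*(f(-11) - 43104) = (-36034 + (-9362/17142 - 8643/(-1431)))*(5880 - 43104) = (-36034 + (-9362*1/17142 - 8643*(-1/1431)))*(-37224) = (-36034 + (-4681/8571 + 2881/477))*(-37224) = (-36034 + 7486738/1362789)*(-37224) = -49099252088/1362789*(-37224) = 203074506635968/151421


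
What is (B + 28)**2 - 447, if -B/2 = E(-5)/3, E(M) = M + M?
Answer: 6793/9 ≈ 754.78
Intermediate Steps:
E(M) = 2*M
B = 20/3 (B = -2*2*(-5)/3 = -(-20)/3 = -2*(-10/3) = 20/3 ≈ 6.6667)
(B + 28)**2 - 447 = (20/3 + 28)**2 - 447 = (104/3)**2 - 447 = 10816/9 - 447 = 6793/9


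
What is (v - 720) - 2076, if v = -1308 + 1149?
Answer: -2955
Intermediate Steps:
v = -159
(v - 720) - 2076 = (-159 - 720) - 2076 = -879 - 2076 = -2955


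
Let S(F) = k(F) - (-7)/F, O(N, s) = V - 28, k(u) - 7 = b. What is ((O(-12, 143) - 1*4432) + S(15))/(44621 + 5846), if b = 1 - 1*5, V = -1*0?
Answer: -66848/757005 ≈ -0.088306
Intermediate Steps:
V = 0
b = -4 (b = 1 - 5 = -4)
k(u) = 3 (k(u) = 7 - 4 = 3)
O(N, s) = -28 (O(N, s) = 0 - 28 = -28)
S(F) = 3 + 7/F (S(F) = 3 - (-7)/F = 3 + 7/F)
((O(-12, 143) - 1*4432) + S(15))/(44621 + 5846) = ((-28 - 1*4432) + (3 + 7/15))/(44621 + 5846) = ((-28 - 4432) + (3 + 7*(1/15)))/50467 = (-4460 + (3 + 7/15))*(1/50467) = (-4460 + 52/15)*(1/50467) = -66848/15*1/50467 = -66848/757005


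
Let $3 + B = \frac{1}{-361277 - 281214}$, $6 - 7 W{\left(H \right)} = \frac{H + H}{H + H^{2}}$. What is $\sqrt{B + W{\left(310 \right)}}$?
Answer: $\frac{i \sqrt{4194021400285608318}}{1398702907} \approx 1.4642 i$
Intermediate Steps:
$W{\left(H \right)} = \frac{6}{7} - \frac{2 H}{7 \left(H + H^{2}\right)}$ ($W{\left(H \right)} = \frac{6}{7} - \frac{\left(H + H\right) \frac{1}{H + H^{2}}}{7} = \frac{6}{7} - \frac{2 H \frac{1}{H + H^{2}}}{7} = \frac{6}{7} - \frac{2 H}{7 \left(H + H^{2}\right)}$)
$B = - \frac{1927474}{642491}$ ($B = -3 + \frac{1}{-361277 - 281214} = -3 + \frac{1}{-642491} = -3 - \frac{1}{642491} = - \frac{1927474}{642491} \approx -3.0$)
$\sqrt{B + W{\left(310 \right)}} = \sqrt{- \frac{1927474}{642491} + \frac{2 \left(2 + 3 \cdot 310\right)}{7 \left(1 + 310\right)}} = \sqrt{- \frac{1927474}{642491} + \frac{2 \left(2 + 930\right)}{7 \cdot 311}} = \sqrt{- \frac{1927474}{642491} + \frac{2}{7} \cdot \frac{1}{311} \cdot 932} = \sqrt{- \frac{1927474}{642491} + \frac{1864}{2177}} = \sqrt{- \frac{2998507674}{1398702907}} = \frac{i \sqrt{4194021400285608318}}{1398702907}$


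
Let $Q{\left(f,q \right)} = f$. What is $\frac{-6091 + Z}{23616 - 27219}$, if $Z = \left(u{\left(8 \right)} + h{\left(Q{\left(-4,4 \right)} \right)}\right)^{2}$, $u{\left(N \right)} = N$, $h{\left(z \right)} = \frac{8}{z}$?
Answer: $\frac{6055}{3603} \approx 1.6805$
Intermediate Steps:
$Z = 36$ ($Z = \left(8 + \frac{8}{-4}\right)^{2} = \left(8 + 8 \left(- \frac{1}{4}\right)\right)^{2} = \left(8 - 2\right)^{2} = 6^{2} = 36$)
$\frac{-6091 + Z}{23616 - 27219} = \frac{-6091 + 36}{23616 - 27219} = - \frac{6055}{23616 - 27219} = - \frac{6055}{-3603} = \left(-6055\right) \left(- \frac{1}{3603}\right) = \frac{6055}{3603}$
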